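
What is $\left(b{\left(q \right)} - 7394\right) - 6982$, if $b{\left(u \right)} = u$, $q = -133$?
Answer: $-14509$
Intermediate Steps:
$\left(b{\left(q \right)} - 7394\right) - 6982 = \left(-133 - 7394\right) - 6982 = -7527 - 6982 = -14509$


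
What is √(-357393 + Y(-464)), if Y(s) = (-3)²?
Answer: 2*I*√89346 ≈ 597.82*I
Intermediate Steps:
Y(s) = 9
√(-357393 + Y(-464)) = √(-357393 + 9) = √(-357384) = 2*I*√89346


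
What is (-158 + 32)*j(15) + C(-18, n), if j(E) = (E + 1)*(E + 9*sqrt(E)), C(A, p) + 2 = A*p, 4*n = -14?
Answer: -30179 - 18144*sqrt(15) ≈ -1.0045e+5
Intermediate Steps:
n = -7/2 (n = (1/4)*(-14) = -7/2 ≈ -3.5000)
C(A, p) = -2 + A*p
j(E) = (1 + E)*(E + 9*sqrt(E))
(-158 + 32)*j(15) + C(-18, n) = (-158 + 32)*(15 + 15**2 + 9*sqrt(15) + 9*15**(3/2)) + (-2 - 18*(-7/2)) = -126*(15 + 225 + 9*sqrt(15) + 9*(15*sqrt(15))) + (-2 + 63) = -126*(15 + 225 + 9*sqrt(15) + 135*sqrt(15)) + 61 = -126*(240 + 144*sqrt(15)) + 61 = (-30240 - 18144*sqrt(15)) + 61 = -30179 - 18144*sqrt(15)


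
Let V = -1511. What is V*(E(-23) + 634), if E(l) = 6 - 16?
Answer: -942864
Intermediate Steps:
E(l) = -10
V*(E(-23) + 634) = -1511*(-10 + 634) = -1511*624 = -942864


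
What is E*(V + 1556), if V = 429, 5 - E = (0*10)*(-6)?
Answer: 9925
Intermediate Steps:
E = 5 (E = 5 - 0*10*(-6) = 5 - 0*(-6) = 5 - 1*0 = 5 + 0 = 5)
E*(V + 1556) = 5*(429 + 1556) = 5*1985 = 9925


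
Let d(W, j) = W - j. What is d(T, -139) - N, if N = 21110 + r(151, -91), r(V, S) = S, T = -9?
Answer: -20889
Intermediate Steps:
N = 21019 (N = 21110 - 91 = 21019)
d(T, -139) - N = (-9 - 1*(-139)) - 1*21019 = (-9 + 139) - 21019 = 130 - 21019 = -20889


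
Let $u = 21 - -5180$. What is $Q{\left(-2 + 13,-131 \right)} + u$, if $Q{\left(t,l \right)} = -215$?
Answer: $4986$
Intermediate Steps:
$u = 5201$ ($u = 21 + 5180 = 5201$)
$Q{\left(-2 + 13,-131 \right)} + u = -215 + 5201 = 4986$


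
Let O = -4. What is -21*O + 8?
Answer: 92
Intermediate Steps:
-21*O + 8 = -21*(-4) + 8 = 84 + 8 = 92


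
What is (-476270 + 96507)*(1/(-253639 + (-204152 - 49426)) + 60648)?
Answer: -11682154191602245/507217 ≈ -2.3032e+10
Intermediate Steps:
(-476270 + 96507)*(1/(-253639 + (-204152 - 49426)) + 60648) = -379763*(1/(-253639 - 253578) + 60648) = -379763*(1/(-507217) + 60648) = -379763*(-1/507217 + 60648) = -379763*30761696615/507217 = -11682154191602245/507217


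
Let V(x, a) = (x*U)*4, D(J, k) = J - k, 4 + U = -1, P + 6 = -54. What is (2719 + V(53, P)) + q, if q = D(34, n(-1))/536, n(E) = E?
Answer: 889259/536 ≈ 1659.1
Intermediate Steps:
P = -60 (P = -6 - 54 = -60)
U = -5 (U = -4 - 1 = -5)
V(x, a) = -20*x (V(x, a) = (x*(-5))*4 = -5*x*4 = -20*x)
q = 35/536 (q = (34 - 1*(-1))/536 = (34 + 1)*(1/536) = 35*(1/536) = 35/536 ≈ 0.065299)
(2719 + V(53, P)) + q = (2719 - 20*53) + 35/536 = (2719 - 1060) + 35/536 = 1659 + 35/536 = 889259/536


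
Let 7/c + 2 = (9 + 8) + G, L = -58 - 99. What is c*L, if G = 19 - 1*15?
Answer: -1099/19 ≈ -57.842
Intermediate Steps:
G = 4 (G = 19 - 15 = 4)
L = -157
c = 7/19 (c = 7/(-2 + ((9 + 8) + 4)) = 7/(-2 + (17 + 4)) = 7/(-2 + 21) = 7/19 ≈ 0.36842)
c*L = (7/19)*(-157) = -1099/19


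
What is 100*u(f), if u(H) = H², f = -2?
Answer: 400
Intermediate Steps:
100*u(f) = 100*(-2)² = 100*4 = 400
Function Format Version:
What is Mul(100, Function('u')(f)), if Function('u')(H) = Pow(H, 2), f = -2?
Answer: 400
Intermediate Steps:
Mul(100, Function('u')(f)) = Mul(100, Pow(-2, 2)) = Mul(100, 4) = 400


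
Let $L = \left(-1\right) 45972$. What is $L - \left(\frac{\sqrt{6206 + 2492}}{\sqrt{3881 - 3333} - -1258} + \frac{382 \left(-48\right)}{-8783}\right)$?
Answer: $- \frac{403790412}{8783} - \frac{629 \sqrt{8698}}{791008} + \frac{\sqrt{1191626}}{791008} \approx -45974.0$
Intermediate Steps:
$L = -45972$
$L - \left(\frac{\sqrt{6206 + 2492}}{\sqrt{3881 - 3333} - -1258} + \frac{382 \left(-48\right)}{-8783}\right) = -45972 - \left(\frac{\sqrt{6206 + 2492}}{\sqrt{3881 - 3333} - -1258} + \frac{382 \left(-48\right)}{-8783}\right) = -45972 - \left(\frac{\sqrt{8698}}{\sqrt{548} + 1258} - - \frac{18336}{8783}\right) = -45972 - \left(\frac{\sqrt{8698}}{2 \sqrt{137} + 1258} + \frac{18336}{8783}\right) = -45972 - \left(\frac{\sqrt{8698}}{1258 + 2 \sqrt{137}} + \frac{18336}{8783}\right) = -45972 - \left(\frac{18336}{8783} + \frac{\sqrt{8698}}{1258 + 2 \sqrt{137}}\right) = - \frac{403790412}{8783} - \frac{\sqrt{8698}}{1258 + 2 \sqrt{137}}$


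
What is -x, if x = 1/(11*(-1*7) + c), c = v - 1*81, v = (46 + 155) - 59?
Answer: 1/16 ≈ 0.062500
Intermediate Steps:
v = 142 (v = 201 - 59 = 142)
c = 61 (c = 142 - 1*81 = 142 - 81 = 61)
x = -1/16 (x = 1/(11*(-1*7) + 61) = 1/(11*(-7) + 61) = 1/(-77 + 61) = 1/(-16) = -1/16 ≈ -0.062500)
-x = -1*(-1/16) = 1/16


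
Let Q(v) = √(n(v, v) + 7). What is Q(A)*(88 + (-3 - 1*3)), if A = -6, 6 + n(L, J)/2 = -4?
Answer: 82*I*√13 ≈ 295.66*I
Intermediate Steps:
n(L, J) = -20 (n(L, J) = -12 + 2*(-4) = -12 - 8 = -20)
Q(v) = I*√13 (Q(v) = √(-20 + 7) = √(-13) = I*√13)
Q(A)*(88 + (-3 - 1*3)) = (I*√13)*(88 + (-3 - 1*3)) = (I*√13)*(88 + (-3 - 3)) = (I*√13)*(88 - 6) = (I*√13)*82 = 82*I*√13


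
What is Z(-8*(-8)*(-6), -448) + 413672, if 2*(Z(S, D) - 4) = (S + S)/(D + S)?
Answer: 5377794/13 ≈ 4.1368e+5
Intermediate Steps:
Z(S, D) = 4 + S/(D + S) (Z(S, D) = 4 + ((S + S)/(D + S))/2 = 4 + ((2*S)/(D + S))/2 = 4 + (2*S/(D + S))/2 = 4 + S/(D + S))
Z(-8*(-8)*(-6), -448) + 413672 = (4*(-448) + 5*(-8*(-8)*(-6)))/(-448 - 8*(-8)*(-6)) + 413672 = (-1792 + 5*(64*(-6)))/(-448 + 64*(-6)) + 413672 = (-1792 + 5*(-384))/(-448 - 384) + 413672 = (-1792 - 1920)/(-832) + 413672 = -1/832*(-3712) + 413672 = 58/13 + 413672 = 5377794/13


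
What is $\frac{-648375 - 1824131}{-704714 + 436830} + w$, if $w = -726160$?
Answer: $- \frac{97262086467}{133942} \approx -7.2615 \cdot 10^{5}$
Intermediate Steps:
$\frac{-648375 - 1824131}{-704714 + 436830} + w = \frac{-648375 - 1824131}{-704714 + 436830} - 726160 = - \frac{2472506}{-267884} - 726160 = \left(-2472506\right) \left(- \frac{1}{267884}\right) - 726160 = \frac{1236253}{133942} - 726160 = - \frac{97262086467}{133942}$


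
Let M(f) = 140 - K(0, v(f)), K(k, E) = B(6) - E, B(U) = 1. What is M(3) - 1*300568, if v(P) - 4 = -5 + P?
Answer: -300427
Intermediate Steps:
v(P) = -1 + P (v(P) = 4 + (-5 + P) = -1 + P)
K(k, E) = 1 - E
M(f) = 138 + f (M(f) = 140 - (1 - (-1 + f)) = 140 - (1 + (1 - f)) = 140 - (2 - f) = 140 + (-2 + f) = 138 + f)
M(3) - 1*300568 = (138 + 3) - 1*300568 = 141 - 300568 = -300427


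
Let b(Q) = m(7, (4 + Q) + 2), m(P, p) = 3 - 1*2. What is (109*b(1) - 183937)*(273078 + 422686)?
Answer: -127900904592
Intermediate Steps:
m(P, p) = 1 (m(P, p) = 3 - 2 = 1)
b(Q) = 1
(109*b(1) - 183937)*(273078 + 422686) = (109*1 - 183937)*(273078 + 422686) = (109 - 183937)*695764 = -183828*695764 = -127900904592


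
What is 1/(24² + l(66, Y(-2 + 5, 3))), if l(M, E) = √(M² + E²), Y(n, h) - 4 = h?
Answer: 576/327371 - √4405/327371 ≈ 0.0015567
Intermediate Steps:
Y(n, h) = 4 + h
l(M, E) = √(E² + M²)
1/(24² + l(66, Y(-2 + 5, 3))) = 1/(24² + √((4 + 3)² + 66²)) = 1/(576 + √(7² + 4356)) = 1/(576 + √(49 + 4356)) = 1/(576 + √4405)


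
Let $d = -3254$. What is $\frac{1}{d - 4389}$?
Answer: $- \frac{1}{7643} \approx -0.00013084$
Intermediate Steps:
$\frac{1}{d - 4389} = \frac{1}{-3254 - 4389} = \frac{1}{-7643} = - \frac{1}{7643}$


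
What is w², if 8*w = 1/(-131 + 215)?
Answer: 1/451584 ≈ 2.2144e-6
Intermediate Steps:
w = 1/672 (w = 1/(8*(-131 + 215)) = (⅛)/84 = (⅛)*(1/84) = 1/672 ≈ 0.0014881)
w² = (1/672)² = 1/451584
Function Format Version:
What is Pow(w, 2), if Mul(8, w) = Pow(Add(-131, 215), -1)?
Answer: Rational(1, 451584) ≈ 2.2144e-6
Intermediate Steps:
w = Rational(1, 672) (w = Mul(Rational(1, 8), Pow(Add(-131, 215), -1)) = Mul(Rational(1, 8), Pow(84, -1)) = Mul(Rational(1, 8), Rational(1, 84)) = Rational(1, 672) ≈ 0.0014881)
Pow(w, 2) = Pow(Rational(1, 672), 2) = Rational(1, 451584)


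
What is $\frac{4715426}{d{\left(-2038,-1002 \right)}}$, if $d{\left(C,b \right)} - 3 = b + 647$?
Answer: $- \frac{2357713}{176} \approx -13396.0$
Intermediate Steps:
$d{\left(C,b \right)} = 650 + b$ ($d{\left(C,b \right)} = 3 + \left(b + 647\right) = 3 + \left(647 + b\right) = 650 + b$)
$\frac{4715426}{d{\left(-2038,-1002 \right)}} = \frac{4715426}{650 - 1002} = \frac{4715426}{-352} = 4715426 \left(- \frac{1}{352}\right) = - \frac{2357713}{176}$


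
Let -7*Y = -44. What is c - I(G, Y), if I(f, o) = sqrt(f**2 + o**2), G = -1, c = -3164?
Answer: -3164 - sqrt(1985)/7 ≈ -3170.4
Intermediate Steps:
Y = 44/7 (Y = -1/7*(-44) = 44/7 ≈ 6.2857)
c - I(G, Y) = -3164 - sqrt((-1)**2 + (44/7)**2) = -3164 - sqrt(1 + 1936/49) = -3164 - sqrt(1985/49) = -3164 - sqrt(1985)/7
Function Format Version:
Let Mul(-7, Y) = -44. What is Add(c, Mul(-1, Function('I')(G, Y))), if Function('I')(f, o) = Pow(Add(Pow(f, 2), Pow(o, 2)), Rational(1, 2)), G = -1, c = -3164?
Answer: Add(-3164, Mul(Rational(-1, 7), Pow(1985, Rational(1, 2)))) ≈ -3170.4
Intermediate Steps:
Y = Rational(44, 7) (Y = Mul(Rational(-1, 7), -44) = Rational(44, 7) ≈ 6.2857)
Add(c, Mul(-1, Function('I')(G, Y))) = Add(-3164, Mul(-1, Pow(Add(Pow(-1, 2), Pow(Rational(44, 7), 2)), Rational(1, 2)))) = Add(-3164, Mul(-1, Pow(Add(1, Rational(1936, 49)), Rational(1, 2)))) = Add(-3164, Mul(-1, Pow(Rational(1985, 49), Rational(1, 2)))) = Add(-3164, Mul(-1, Mul(Rational(1, 7), Pow(1985, Rational(1, 2))))) = Add(-3164, Mul(Rational(-1, 7), Pow(1985, Rational(1, 2))))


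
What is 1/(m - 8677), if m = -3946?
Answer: -1/12623 ≈ -7.9221e-5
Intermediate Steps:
1/(m - 8677) = 1/(-3946 - 8677) = 1/(-12623) = -1/12623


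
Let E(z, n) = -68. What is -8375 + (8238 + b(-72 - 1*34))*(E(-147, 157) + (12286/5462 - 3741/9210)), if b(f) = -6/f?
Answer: -245899921566769/444361010 ≈ -5.5338e+5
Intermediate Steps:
-8375 + (8238 + b(-72 - 1*34))*(E(-147, 157) + (12286/5462 - 3741/9210)) = -8375 + (8238 - 6/(-72 - 1*34))*(-68 + (12286/5462 - 3741/9210)) = -8375 + (8238 - 6/(-72 - 34))*(-68 + (12286*(1/5462) - 3741*1/9210)) = -8375 + (8238 - 6/(-106))*(-68 + (6143/2731 - 1247/3070)) = -8375 + (8238 - 6*(-1/106))*(-68 + 15453453/8384170) = -8375 + (8238 + 3/53)*(-554670107/8384170) = -8375 + (436617/53)*(-554670107/8384170) = -8375 - 242178398108019/444361010 = -245899921566769/444361010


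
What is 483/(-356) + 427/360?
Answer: -5467/32040 ≈ -0.17063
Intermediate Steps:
483/(-356) + 427/360 = 483*(-1/356) + 427*(1/360) = -483/356 + 427/360 = -5467/32040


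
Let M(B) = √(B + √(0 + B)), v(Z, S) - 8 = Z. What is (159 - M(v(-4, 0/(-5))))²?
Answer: (159 - √6)² ≈ 24508.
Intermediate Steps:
v(Z, S) = 8 + Z
M(B) = √(B + √B)
(159 - M(v(-4, 0/(-5))))² = (159 - √((8 - 4) + √(8 - 4)))² = (159 - √(4 + √4))² = (159 - √(4 + 2))² = (159 - √6)²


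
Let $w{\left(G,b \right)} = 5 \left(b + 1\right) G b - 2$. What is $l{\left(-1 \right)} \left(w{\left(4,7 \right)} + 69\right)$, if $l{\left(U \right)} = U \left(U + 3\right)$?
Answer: $-2374$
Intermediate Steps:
$l{\left(U \right)} = U \left(3 + U\right)$
$w{\left(G,b \right)} = -2 + G b \left(5 + 5 b\right)$ ($w{\left(G,b \right)} = 5 \left(1 + b\right) G b - 2 = \left(5 + 5 b\right) G b - 2 = G \left(5 + 5 b\right) b - 2 = G b \left(5 + 5 b\right) - 2 = -2 + G b \left(5 + 5 b\right)$)
$l{\left(-1 \right)} \left(w{\left(4,7 \right)} + 69\right) = - (3 - 1) \left(\left(-2 + 5 \cdot 4 \cdot 7 + 5 \cdot 4 \cdot 7^{2}\right) + 69\right) = \left(-1\right) 2 \left(\left(-2 + 140 + 5 \cdot 4 \cdot 49\right) + 69\right) = - 2 \left(\left(-2 + 140 + 980\right) + 69\right) = - 2 \left(1118 + 69\right) = \left(-2\right) 1187 = -2374$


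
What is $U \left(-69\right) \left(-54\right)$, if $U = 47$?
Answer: $175122$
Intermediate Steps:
$U \left(-69\right) \left(-54\right) = 47 \left(-69\right) \left(-54\right) = \left(-3243\right) \left(-54\right) = 175122$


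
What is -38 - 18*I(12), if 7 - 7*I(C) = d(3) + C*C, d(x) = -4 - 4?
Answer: 2056/7 ≈ 293.71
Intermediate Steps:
d(x) = -8
I(C) = 15/7 - C²/7 (I(C) = 1 - (-8 + C*C)/7 = 1 - (-8 + C²)/7 = 1 + (8/7 - C²/7) = 15/7 - C²/7)
-38 - 18*I(12) = -38 - 18*(15/7 - ⅐*12²) = -38 - 18*(15/7 - ⅐*144) = -38 - 18*(15/7 - 144/7) = -38 - 18*(-129/7) = -38 + 2322/7 = 2056/7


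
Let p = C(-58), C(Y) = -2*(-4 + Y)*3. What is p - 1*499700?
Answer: -499328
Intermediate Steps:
C(Y) = 24 - 6*Y (C(Y) = (8 - 2*Y)*3 = 24 - 6*Y)
p = 372 (p = 24 - 6*(-58) = 24 + 348 = 372)
p - 1*499700 = 372 - 1*499700 = 372 - 499700 = -499328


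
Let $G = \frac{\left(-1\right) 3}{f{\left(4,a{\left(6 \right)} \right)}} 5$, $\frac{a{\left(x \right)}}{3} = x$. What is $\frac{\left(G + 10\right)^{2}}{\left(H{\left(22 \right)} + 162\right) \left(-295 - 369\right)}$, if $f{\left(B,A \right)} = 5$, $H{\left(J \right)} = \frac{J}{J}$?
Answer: $- \frac{49}{108232} \approx -0.00045273$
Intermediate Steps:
$a{\left(x \right)} = 3 x$
$H{\left(J \right)} = 1$
$G = -3$ ($G = \frac{\left(-1\right) 3}{5} \cdot 5 = \left(-3\right) \frac{1}{5} \cdot 5 = \left(- \frac{3}{5}\right) 5 = -3$)
$\frac{\left(G + 10\right)^{2}}{\left(H{\left(22 \right)} + 162\right) \left(-295 - 369\right)} = \frac{\left(-3 + 10\right)^{2}}{\left(1 + 162\right) \left(-295 - 369\right)} = \frac{7^{2}}{163 \left(-664\right)} = \frac{49}{-108232} = 49 \left(- \frac{1}{108232}\right) = - \frac{49}{108232}$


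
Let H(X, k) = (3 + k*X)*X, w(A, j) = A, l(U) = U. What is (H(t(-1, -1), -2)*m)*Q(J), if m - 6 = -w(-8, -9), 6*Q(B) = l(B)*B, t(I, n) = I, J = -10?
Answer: -3500/3 ≈ -1166.7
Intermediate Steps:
H(X, k) = X*(3 + X*k) (H(X, k) = (3 + X*k)*X = X*(3 + X*k))
Q(B) = B²/6 (Q(B) = (B*B)/6 = B²/6)
m = 14 (m = 6 - 1*(-8) = 6 + 8 = 14)
(H(t(-1, -1), -2)*m)*Q(J) = (-(3 - 1*(-2))*14)*((⅙)*(-10)²) = (-(3 + 2)*14)*((⅙)*100) = (-1*5*14)*(50/3) = -5*14*(50/3) = -70*50/3 = -3500/3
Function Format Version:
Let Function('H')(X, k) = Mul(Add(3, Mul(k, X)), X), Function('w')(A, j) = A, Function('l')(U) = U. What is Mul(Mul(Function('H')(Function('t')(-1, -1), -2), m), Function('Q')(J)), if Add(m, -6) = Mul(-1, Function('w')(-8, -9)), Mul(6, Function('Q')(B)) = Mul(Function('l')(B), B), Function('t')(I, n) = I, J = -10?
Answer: Rational(-3500, 3) ≈ -1166.7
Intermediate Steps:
Function('H')(X, k) = Mul(X, Add(3, Mul(X, k))) (Function('H')(X, k) = Mul(Add(3, Mul(X, k)), X) = Mul(X, Add(3, Mul(X, k))))
Function('Q')(B) = Mul(Rational(1, 6), Pow(B, 2)) (Function('Q')(B) = Mul(Rational(1, 6), Mul(B, B)) = Mul(Rational(1, 6), Pow(B, 2)))
m = 14 (m = Add(6, Mul(-1, -8)) = Add(6, 8) = 14)
Mul(Mul(Function('H')(Function('t')(-1, -1), -2), m), Function('Q')(J)) = Mul(Mul(Mul(-1, Add(3, Mul(-1, -2))), 14), Mul(Rational(1, 6), Pow(-10, 2))) = Mul(Mul(Mul(-1, Add(3, 2)), 14), Mul(Rational(1, 6), 100)) = Mul(Mul(Mul(-1, 5), 14), Rational(50, 3)) = Mul(Mul(-5, 14), Rational(50, 3)) = Mul(-70, Rational(50, 3)) = Rational(-3500, 3)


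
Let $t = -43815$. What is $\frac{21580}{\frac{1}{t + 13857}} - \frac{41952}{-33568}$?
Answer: $- \frac{678171827049}{1049} \approx -6.4649 \cdot 10^{8}$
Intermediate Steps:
$\frac{21580}{\frac{1}{t + 13857}} - \frac{41952}{-33568} = \frac{21580}{\frac{1}{-43815 + 13857}} - \frac{41952}{-33568} = \frac{21580}{\frac{1}{-29958}} - - \frac{1311}{1049} = \frac{21580}{- \frac{1}{29958}} + \frac{1311}{1049} = 21580 \left(-29958\right) + \frac{1311}{1049} = -646493640 + \frac{1311}{1049} = - \frac{678171827049}{1049}$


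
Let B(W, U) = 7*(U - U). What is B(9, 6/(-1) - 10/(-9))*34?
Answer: 0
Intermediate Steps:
B(W, U) = 0 (B(W, U) = 7*0 = 0)
B(9, 6/(-1) - 10/(-9))*34 = 0*34 = 0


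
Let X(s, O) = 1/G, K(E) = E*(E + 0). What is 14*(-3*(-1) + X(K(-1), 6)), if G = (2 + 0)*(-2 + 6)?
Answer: 175/4 ≈ 43.750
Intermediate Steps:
G = 8 (G = 2*4 = 8)
K(E) = E² (K(E) = E*E = E²)
X(s, O) = ⅛ (X(s, O) = 1/8 = ⅛)
14*(-3*(-1) + X(K(-1), 6)) = 14*(-3*(-1) + ⅛) = 14*(3 + ⅛) = 14*(25/8) = 175/4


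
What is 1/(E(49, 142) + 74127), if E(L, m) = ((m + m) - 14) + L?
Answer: 1/74446 ≈ 1.3433e-5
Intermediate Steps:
E(L, m) = -14 + L + 2*m (E(L, m) = (2*m - 14) + L = (-14 + 2*m) + L = -14 + L + 2*m)
1/(E(49, 142) + 74127) = 1/((-14 + 49 + 2*142) + 74127) = 1/((-14 + 49 + 284) + 74127) = 1/(319 + 74127) = 1/74446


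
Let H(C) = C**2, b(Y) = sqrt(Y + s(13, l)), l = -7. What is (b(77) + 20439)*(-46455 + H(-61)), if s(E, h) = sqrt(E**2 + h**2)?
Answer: -873440226 - 42734*sqrt(77 + sqrt(218)) ≈ -8.7385e+8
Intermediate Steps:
b(Y) = sqrt(Y + sqrt(218)) (b(Y) = sqrt(Y + sqrt(13**2 + (-7)**2)) = sqrt(Y + sqrt(169 + 49)) = sqrt(Y + sqrt(218)))
(b(77) + 20439)*(-46455 + H(-61)) = (sqrt(77 + sqrt(218)) + 20439)*(-46455 + (-61)**2) = (20439 + sqrt(77 + sqrt(218)))*(-46455 + 3721) = (20439 + sqrt(77 + sqrt(218)))*(-42734) = -873440226 - 42734*sqrt(77 + sqrt(218))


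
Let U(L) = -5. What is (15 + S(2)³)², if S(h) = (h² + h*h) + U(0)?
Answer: 1764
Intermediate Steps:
S(h) = -5 + 2*h² (S(h) = (h² + h*h) - 5 = (h² + h²) - 5 = 2*h² - 5 = -5 + 2*h²)
(15 + S(2)³)² = (15 + (-5 + 2*2²)³)² = (15 + (-5 + 2*4)³)² = (15 + (-5 + 8)³)² = (15 + 3³)² = (15 + 27)² = 42² = 1764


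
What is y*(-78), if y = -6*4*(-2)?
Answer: -3744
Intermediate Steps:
y = 48 (y = -24*(-2) = 48)
y*(-78) = 48*(-78) = -3744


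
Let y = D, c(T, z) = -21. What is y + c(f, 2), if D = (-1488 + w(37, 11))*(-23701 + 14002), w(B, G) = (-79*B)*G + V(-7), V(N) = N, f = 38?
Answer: 326351931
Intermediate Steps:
w(B, G) = -7 - 79*B*G (w(B, G) = (-79*B)*G - 7 = -79*B*G - 7 = -7 - 79*B*G)
D = 326351952 (D = (-1488 + (-7 - 79*37*11))*(-23701 + 14002) = (-1488 + (-7 - 32153))*(-9699) = (-1488 - 32160)*(-9699) = -33648*(-9699) = 326351952)
y = 326351952
y + c(f, 2) = 326351952 - 21 = 326351931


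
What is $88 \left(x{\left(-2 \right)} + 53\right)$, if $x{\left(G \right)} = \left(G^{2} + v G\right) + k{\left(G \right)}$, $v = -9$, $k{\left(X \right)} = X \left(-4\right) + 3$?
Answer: $7568$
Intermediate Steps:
$k{\left(X \right)} = 3 - 4 X$ ($k{\left(X \right)} = - 4 X + 3 = 3 - 4 X$)
$x{\left(G \right)} = 3 + G^{2} - 13 G$ ($x{\left(G \right)} = \left(G^{2} - 9 G\right) - \left(-3 + 4 G\right) = 3 + G^{2} - 13 G$)
$88 \left(x{\left(-2 \right)} + 53\right) = 88 \left(\left(3 + \left(-2\right)^{2} - -26\right) + 53\right) = 88 \left(\left(3 + 4 + 26\right) + 53\right) = 88 \left(33 + 53\right) = 88 \cdot 86 = 7568$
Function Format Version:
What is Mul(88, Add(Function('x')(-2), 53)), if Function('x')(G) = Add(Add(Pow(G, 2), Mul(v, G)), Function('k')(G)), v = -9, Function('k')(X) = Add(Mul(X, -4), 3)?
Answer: 7568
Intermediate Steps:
Function('k')(X) = Add(3, Mul(-4, X)) (Function('k')(X) = Add(Mul(-4, X), 3) = Add(3, Mul(-4, X)))
Function('x')(G) = Add(3, Pow(G, 2), Mul(-13, G)) (Function('x')(G) = Add(Add(Pow(G, 2), Mul(-9, G)), Add(3, Mul(-4, G))) = Add(3, Pow(G, 2), Mul(-13, G)))
Mul(88, Add(Function('x')(-2), 53)) = Mul(88, Add(Add(3, Pow(-2, 2), Mul(-13, -2)), 53)) = Mul(88, Add(Add(3, 4, 26), 53)) = Mul(88, Add(33, 53)) = Mul(88, 86) = 7568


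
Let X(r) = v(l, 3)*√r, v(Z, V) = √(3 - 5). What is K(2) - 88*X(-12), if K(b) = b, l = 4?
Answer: 2 + 176*√6 ≈ 433.11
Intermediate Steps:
v(Z, V) = I*√2 (v(Z, V) = √(-2) = I*√2)
X(r) = I*√2*√r (X(r) = (I*√2)*√r = I*√2*√r)
K(2) - 88*X(-12) = 2 - 88*I*√2*√(-12) = 2 - 88*I*√2*2*I*√3 = 2 - (-176)*√6 = 2 + 176*√6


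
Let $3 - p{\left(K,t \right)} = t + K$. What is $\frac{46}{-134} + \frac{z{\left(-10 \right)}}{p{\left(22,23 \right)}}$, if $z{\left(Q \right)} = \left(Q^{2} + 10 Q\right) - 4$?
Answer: $- \frac{349}{1407} \approx -0.24805$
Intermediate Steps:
$p{\left(K,t \right)} = 3 - K - t$ ($p{\left(K,t \right)} = 3 - \left(t + K\right) = 3 - \left(K + t\right) = 3 - K - t$)
$z{\left(Q \right)} = -4 + Q^{2} + 10 Q$
$\frac{46}{-134} + \frac{z{\left(-10 \right)}}{p{\left(22,23 \right)}} = \frac{46}{-134} + \frac{-4 + \left(-10\right)^{2} + 10 \left(-10\right)}{3 - 22 - 23} = 46 \left(- \frac{1}{134}\right) + \frac{-4 + 100 - 100}{3 - 22 - 23} = - \frac{23}{67} - \frac{4}{-42} = - \frac{23}{67} - - \frac{2}{21} = - \frac{23}{67} + \frac{2}{21} = - \frac{349}{1407}$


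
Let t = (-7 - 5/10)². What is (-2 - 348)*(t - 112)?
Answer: 39025/2 ≈ 19513.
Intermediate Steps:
t = 225/4 (t = (-7 - 5*⅒)² = (-7 - ½)² = (-15/2)² = 225/4 ≈ 56.250)
(-2 - 348)*(t - 112) = (-2 - 348)*(225/4 - 112) = -350*(-223/4) = 39025/2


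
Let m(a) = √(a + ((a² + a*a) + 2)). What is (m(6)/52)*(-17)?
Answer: -17*√5/13 ≈ -2.9241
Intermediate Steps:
m(a) = √(2 + a + 2*a²) (m(a) = √(a + ((a² + a²) + 2)) = √(a + (2*a² + 2)) = √(a + (2 + 2*a²)) = √(2 + a + 2*a²))
(m(6)/52)*(-17) = (√(2 + 6 + 2*6²)/52)*(-17) = (√(2 + 6 + 2*36)*(1/52))*(-17) = (√(2 + 6 + 72)*(1/52))*(-17) = (√80*(1/52))*(-17) = ((4*√5)*(1/52))*(-17) = (√5/13)*(-17) = -17*√5/13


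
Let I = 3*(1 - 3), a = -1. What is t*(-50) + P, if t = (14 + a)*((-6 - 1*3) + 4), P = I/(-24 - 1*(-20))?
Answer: 6503/2 ≈ 3251.5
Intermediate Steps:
I = -6 (I = 3*(-2) = -6)
P = 3/2 (P = -6/(-24 - 1*(-20)) = -6/(-24 + 20) = -6/(-4) = -6*(-¼) = 3/2 ≈ 1.5000)
t = -65 (t = (14 - 1)*((-6 - 1*3) + 4) = 13*((-6 - 3) + 4) = 13*(-9 + 4) = 13*(-5) = -65)
t*(-50) + P = -65*(-50) + 3/2 = 3250 + 3/2 = 6503/2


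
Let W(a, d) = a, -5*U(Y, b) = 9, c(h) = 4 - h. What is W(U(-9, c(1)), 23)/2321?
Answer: -9/11605 ≈ -0.00077553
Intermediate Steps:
U(Y, b) = -9/5 (U(Y, b) = -⅕*9 = -9/5)
W(U(-9, c(1)), 23)/2321 = -9/5/2321 = -9/5*1/2321 = -9/11605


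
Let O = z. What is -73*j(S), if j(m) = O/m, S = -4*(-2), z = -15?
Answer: 1095/8 ≈ 136.88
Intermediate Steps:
O = -15
S = 8
j(m) = -15/m
-73*j(S) = -(-1095)/8 = -73*(-15/8) = 1095/8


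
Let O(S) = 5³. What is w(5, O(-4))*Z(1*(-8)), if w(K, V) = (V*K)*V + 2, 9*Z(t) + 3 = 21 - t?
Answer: 2031302/9 ≈ 2.2570e+5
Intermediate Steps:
O(S) = 125
Z(t) = 2 - t/9 (Z(t) = -⅓ + (21 - t)/9 = -⅓ + (7/3 - t/9) = 2 - t/9)
w(K, V) = 2 + K*V² (w(K, V) = (K*V)*V + 2 = K*V² + 2 = 2 + K*V²)
w(5, O(-4))*Z(1*(-8)) = (2 + 5*125²)*(2 - (-8)/9) = (2 + 5*15625)*(2 - ⅑*(-8)) = (2 + 78125)*(2 + 8/9) = 78127*(26/9) = 2031302/9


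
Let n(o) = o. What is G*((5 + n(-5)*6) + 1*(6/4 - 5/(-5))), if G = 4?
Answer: -90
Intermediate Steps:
G*((5 + n(-5)*6) + 1*(6/4 - 5/(-5))) = 4*((5 - 5*6) + 1*(6/4 - 5/(-5))) = 4*((5 - 30) + 1*(6*(¼) - 5*(-⅕))) = 4*(-25 + 1*(3/2 + 1)) = 4*(-25 + 1*(5/2)) = 4*(-25 + 5/2) = 4*(-45/2) = -90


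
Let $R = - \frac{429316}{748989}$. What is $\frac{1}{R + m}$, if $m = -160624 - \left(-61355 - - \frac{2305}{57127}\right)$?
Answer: $- \frac{42787494603}{4247498053699984} \approx -1.0074 \cdot 10^{-5}$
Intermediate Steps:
$m = - \frac{5670942468}{57127}$ ($m = -160624 - \left(-61355 - \left(-2305\right) \frac{1}{57127}\right) = -160624 - \left(-61355 - - \frac{2305}{57127}\right) = -160624 - \left(-61355 + \frac{2305}{57127}\right) = -160624 - - \frac{3505024780}{57127} = -160624 + \frac{3505024780}{57127} = - \frac{5670942468}{57127} \approx -99269.0$)
$R = - \frac{429316}{748989}$ ($R = \left(-429316\right) \frac{1}{748989} = - \frac{429316}{748989} \approx -0.57319$)
$\frac{1}{R + m} = \frac{1}{- \frac{429316}{748989} - \frac{5670942468}{57127}} = \frac{1}{- \frac{4247498053699984}{42787494603}} = - \frac{42787494603}{4247498053699984}$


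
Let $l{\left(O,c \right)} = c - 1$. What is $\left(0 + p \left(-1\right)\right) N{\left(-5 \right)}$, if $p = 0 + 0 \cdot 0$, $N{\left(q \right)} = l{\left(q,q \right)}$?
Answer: $0$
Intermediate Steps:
$l{\left(O,c \right)} = -1 + c$
$N{\left(q \right)} = -1 + q$
$p = 0$ ($p = 0 + 0 = 0$)
$\left(0 + p \left(-1\right)\right) N{\left(-5 \right)} = \left(0 + 0 \left(-1\right)\right) \left(-1 - 5\right) = \left(0 + 0\right) \left(-6\right) = 0 \left(-6\right) = 0$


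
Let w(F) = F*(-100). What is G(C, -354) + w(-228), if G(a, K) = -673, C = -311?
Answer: 22127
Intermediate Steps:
w(F) = -100*F
G(C, -354) + w(-228) = -673 - 100*(-228) = -673 + 22800 = 22127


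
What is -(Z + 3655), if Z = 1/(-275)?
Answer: -1005124/275 ≈ -3655.0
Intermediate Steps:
Z = -1/275 ≈ -0.0036364
-(Z + 3655) = -(-1/275 + 3655) = -1*1005124/275 = -1005124/275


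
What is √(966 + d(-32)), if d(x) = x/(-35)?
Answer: √1184470/35 ≈ 31.095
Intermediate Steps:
d(x) = -x/35 (d(x) = x*(-1/35) = -x/35)
√(966 + d(-32)) = √(966 - 1/35*(-32)) = √(966 + 32/35) = √(33842/35) = √1184470/35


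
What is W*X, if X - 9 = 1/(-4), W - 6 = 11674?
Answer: 102200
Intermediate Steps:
W = 11680 (W = 6 + 11674 = 11680)
X = 35/4 (X = 9 + 1/(-4) = 9 - 1/4 = 35/4 ≈ 8.7500)
W*X = 11680*(35/4) = 102200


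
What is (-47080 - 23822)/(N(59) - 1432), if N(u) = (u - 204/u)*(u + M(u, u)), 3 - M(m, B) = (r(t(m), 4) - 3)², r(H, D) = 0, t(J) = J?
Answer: -107262/2287 ≈ -46.901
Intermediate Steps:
M(m, B) = -6 (M(m, B) = 3 - (0 - 3)² = 3 - 1*(-3)² = 3 - 1*9 = 3 - 9 = -6)
N(u) = (-6 + u)*(u - 204/u) (N(u) = (u - 204/u)*(u - 6) = (u - 204/u)*(-6 + u) = (-6 + u)*(u - 204/u))
(-47080 - 23822)/(N(59) - 1432) = (-47080 - 23822)/((-204 + 59² - 6*59 + 1224/59) - 1432) = -70902/((-204 + 3481 - 354 + 1224*(1/59)) - 1432) = -70902/((-204 + 3481 - 354 + 1224/59) - 1432) = -70902/(173681/59 - 1432) = -70902/89193/59 = -70902*59/89193 = -107262/2287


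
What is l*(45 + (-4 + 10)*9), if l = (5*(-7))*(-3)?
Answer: 10395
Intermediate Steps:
l = 105 (l = -35*(-3) = 105)
l*(45 + (-4 + 10)*9) = 105*(45 + (-4 + 10)*9) = 105*(45 + 6*9) = 105*(45 + 54) = 105*99 = 10395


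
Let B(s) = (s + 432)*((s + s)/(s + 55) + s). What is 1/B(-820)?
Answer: 153/48551216 ≈ 3.1513e-6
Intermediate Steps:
B(s) = (432 + s)*(s + 2*s/(55 + s)) (B(s) = (432 + s)*((2*s)/(55 + s) + s) = (432 + s)*(2*s/(55 + s) + s) = (432 + s)*(s + 2*s/(55 + s)))
1/B(-820) = 1/(-820*(24624 + (-820)² + 489*(-820))/(55 - 820)) = 1/(-820*(24624 + 672400 - 400980)/(-765)) = 1/(-820*(-1/765)*296044) = 1/(48551216/153) = 153/48551216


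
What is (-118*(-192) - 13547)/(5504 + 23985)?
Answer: 9109/29489 ≈ 0.30889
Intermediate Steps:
(-118*(-192) - 13547)/(5504 + 23985) = (22656 - 13547)/29489 = 9109*(1/29489) = 9109/29489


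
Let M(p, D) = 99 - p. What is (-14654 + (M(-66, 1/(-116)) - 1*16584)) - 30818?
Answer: -61891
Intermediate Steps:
(-14654 + (M(-66, 1/(-116)) - 1*16584)) - 30818 = (-14654 + ((99 - 1*(-66)) - 1*16584)) - 30818 = (-14654 + ((99 + 66) - 16584)) - 30818 = (-14654 + (165 - 16584)) - 30818 = (-14654 - 16419) - 30818 = -31073 - 30818 = -61891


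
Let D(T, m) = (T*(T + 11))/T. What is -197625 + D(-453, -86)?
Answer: -198067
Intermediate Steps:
D(T, m) = 11 + T (D(T, m) = (T*(11 + T))/T = 11 + T)
-197625 + D(-453, -86) = -197625 + (11 - 453) = -197625 - 442 = -198067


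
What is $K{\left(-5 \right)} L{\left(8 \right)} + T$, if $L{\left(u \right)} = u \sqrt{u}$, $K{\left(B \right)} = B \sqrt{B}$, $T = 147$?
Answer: $147 - 80 i \sqrt{10} \approx 147.0 - 252.98 i$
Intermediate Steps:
$K{\left(B \right)} = B^{\frac{3}{2}}$
$L{\left(u \right)} = u^{\frac{3}{2}}$
$K{\left(-5 \right)} L{\left(8 \right)} + T = \left(-5\right)^{\frac{3}{2}} \cdot 8^{\frac{3}{2}} + 147 = - 5 i \sqrt{5} \cdot 16 \sqrt{2} + 147 = - 80 i \sqrt{10} + 147 = 147 - 80 i \sqrt{10}$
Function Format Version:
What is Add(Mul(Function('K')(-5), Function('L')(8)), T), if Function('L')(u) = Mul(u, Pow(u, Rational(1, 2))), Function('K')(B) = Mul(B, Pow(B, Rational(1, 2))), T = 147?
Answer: Add(147, Mul(-80, I, Pow(10, Rational(1, 2)))) ≈ Add(147.00, Mul(-252.98, I))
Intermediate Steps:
Function('K')(B) = Pow(B, Rational(3, 2))
Function('L')(u) = Pow(u, Rational(3, 2))
Add(Mul(Function('K')(-5), Function('L')(8)), T) = Add(Mul(Pow(-5, Rational(3, 2)), Pow(8, Rational(3, 2))), 147) = Add(Mul(Mul(-5, I, Pow(5, Rational(1, 2))), Mul(16, Pow(2, Rational(1, 2)))), 147) = Add(Mul(-80, I, Pow(10, Rational(1, 2))), 147) = Add(147, Mul(-80, I, Pow(10, Rational(1, 2))))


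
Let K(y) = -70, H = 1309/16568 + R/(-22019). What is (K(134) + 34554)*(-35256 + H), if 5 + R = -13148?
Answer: -110879185825762717/91202698 ≈ -1.2157e+9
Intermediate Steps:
R = -13153 (R = -5 - 13148 = -13153)
H = 246741775/364810792 (H = 1309/16568 - 13153/(-22019) = 1309*(1/16568) - 13153*(-1/22019) = 1309/16568 + 13153/22019 = 246741775/364810792 ≈ 0.67636)
(K(134) + 34554)*(-35256 + H) = (-70 + 34554)*(-35256 + 246741775/364810792) = 34484*(-12861522540977/364810792) = -110879185825762717/91202698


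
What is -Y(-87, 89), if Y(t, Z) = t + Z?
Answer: -2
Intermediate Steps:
Y(t, Z) = Z + t
-Y(-87, 89) = -(89 - 87) = -1*2 = -2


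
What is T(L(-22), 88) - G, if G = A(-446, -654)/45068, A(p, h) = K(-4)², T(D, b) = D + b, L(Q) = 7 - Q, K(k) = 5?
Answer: 5272931/45068 ≈ 117.00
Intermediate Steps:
A(p, h) = 25 (A(p, h) = 5² = 25)
G = 25/45068 ≈ 0.00055472
T(L(-22), 88) - G = ((7 - 1*(-22)) + 88) - 1*25/45068 = ((7 + 22) + 88) - 25/45068 = (29 + 88) - 25/45068 = 117 - 25/45068 = 5272931/45068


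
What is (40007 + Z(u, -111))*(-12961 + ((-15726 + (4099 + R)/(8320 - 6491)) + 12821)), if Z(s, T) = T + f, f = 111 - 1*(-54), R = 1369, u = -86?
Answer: -19700129834/31 ≈ -6.3549e+8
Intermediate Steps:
f = 165 (f = 111 + 54 = 165)
Z(s, T) = 165 + T (Z(s, T) = T + 165 = 165 + T)
(40007 + Z(u, -111))*(-12961 + ((-15726 + (4099 + R)/(8320 - 6491)) + 12821)) = (40007 + (165 - 111))*(-12961 + ((-15726 + (4099 + 1369)/(8320 - 6491)) + 12821)) = (40007 + 54)*(-12961 + ((-15726 + 5468/1829) + 12821)) = 40061*(-12961 + ((-15726 + 5468*(1/1829)) + 12821)) = 40061*(-12961 + ((-15726 + 5468/1829) + 12821)) = 40061*(-12961 + (-28757386/1829 + 12821)) = 40061*(-12961 - 5307777/1829) = 40061*(-29013446/1829) = -19700129834/31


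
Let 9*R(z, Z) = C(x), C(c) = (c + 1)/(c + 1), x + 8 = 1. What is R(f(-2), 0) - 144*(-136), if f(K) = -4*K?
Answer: 176257/9 ≈ 19584.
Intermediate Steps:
x = -7 (x = -8 + 1 = -7)
C(c) = 1 (C(c) = (1 + c)/(1 + c) = 1)
R(z, Z) = ⅑ (R(z, Z) = (⅑)*1 = ⅑)
R(f(-2), 0) - 144*(-136) = ⅑ - 144*(-136) = ⅑ + 19584 = 176257/9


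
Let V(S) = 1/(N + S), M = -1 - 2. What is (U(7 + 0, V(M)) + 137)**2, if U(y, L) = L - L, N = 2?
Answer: 18769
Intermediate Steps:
M = -3
V(S) = 1/(2 + S)
U(y, L) = 0
(U(7 + 0, V(M)) + 137)**2 = (0 + 137)**2 = 137**2 = 18769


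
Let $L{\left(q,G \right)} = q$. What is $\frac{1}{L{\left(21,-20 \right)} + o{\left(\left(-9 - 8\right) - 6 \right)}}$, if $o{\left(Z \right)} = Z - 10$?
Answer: $- \frac{1}{12} \approx -0.083333$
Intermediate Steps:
$o{\left(Z \right)} = -10 + Z$
$\frac{1}{L{\left(21,-20 \right)} + o{\left(\left(-9 - 8\right) - 6 \right)}} = \frac{1}{21 - 33} = \frac{1}{-12} = - \frac{1}{12}$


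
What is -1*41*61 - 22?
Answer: -2523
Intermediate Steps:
-1*41*61 - 22 = -41*61 - 22 = -2501 - 22 = -2523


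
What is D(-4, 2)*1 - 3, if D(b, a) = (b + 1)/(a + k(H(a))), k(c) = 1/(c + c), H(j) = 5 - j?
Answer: -57/13 ≈ -4.3846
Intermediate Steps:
k(c) = 1/(2*c)
D(b, a) = (1 + b)/(a + 1/(2*(5 - a))) (D(b, a) = (b + 1)/(a + 1/(2*(5 - a))) = (1 + b)/(a + 1/(2*(5 - a))))
D(-4, 2)*1 - 3 = (2*(1 - 4)*(-5 + 2)/(-1 + 2*2*(-5 + 2)))*1 - 3 = (2*(-3)*(-3)/(-1 + 2*2*(-3)))*1 - 3 = (2*(-3)*(-3)/(-1 - 12))*1 - 3 = (2*(-3)*(-3)/(-13))*1 - 3 = (2*(-1/13)*(-3)*(-3))*1 - 3 = -18/13*1 - 3 = -18/13 - 3 = -57/13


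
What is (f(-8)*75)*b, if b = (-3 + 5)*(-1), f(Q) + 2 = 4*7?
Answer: -3900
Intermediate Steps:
f(Q) = 26 (f(Q) = -2 + 4*7 = -2 + 28 = 26)
b = -2 (b = 2*(-1) = -2)
(f(-8)*75)*b = (26*75)*(-2) = 1950*(-2) = -3900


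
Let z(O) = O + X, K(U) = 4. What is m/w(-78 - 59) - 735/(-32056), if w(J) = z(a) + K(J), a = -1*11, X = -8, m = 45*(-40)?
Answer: 3847455/32056 ≈ 120.02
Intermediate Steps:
m = -1800
a = -11
z(O) = -8 + O (z(O) = O - 8 = -8 + O)
w(J) = -15 (w(J) = (-8 - 11) + 4 = -19 + 4 = -15)
m/w(-78 - 59) - 735/(-32056) = -1800/(-15) - 735/(-32056) = -1800*(-1/15) - 735*(-1/32056) = 120 + 735/32056 = 3847455/32056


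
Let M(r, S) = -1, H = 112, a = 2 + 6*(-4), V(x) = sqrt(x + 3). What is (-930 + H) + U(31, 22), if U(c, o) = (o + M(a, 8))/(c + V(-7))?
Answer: -788719/965 - 42*I/965 ≈ -817.33 - 0.043523*I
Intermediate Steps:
V(x) = sqrt(3 + x)
a = -22 (a = 2 - 24 = -22)
U(c, o) = (-1 + o)/(c + 2*I) (U(c, o) = (o - 1)/(c + sqrt(3 - 7)) = (-1 + o)/(c + sqrt(-4)) = (-1 + o)/(c + 2*I))
(-930 + H) + U(31, 22) = (-930 + 112) + (-1 + 22)/(31 + 2*I) = -818 + ((31 - 2*I)/965)*21 = -818 + 21*(31 - 2*I)/965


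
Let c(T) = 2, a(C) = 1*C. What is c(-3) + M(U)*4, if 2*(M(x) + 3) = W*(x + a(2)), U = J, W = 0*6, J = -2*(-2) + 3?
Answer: -10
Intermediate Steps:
a(C) = C
J = 7 (J = 4 + 3 = 7)
W = 0
U = 7
M(x) = -3 (M(x) = -3 + (0*(x + 2))/2 = -3 + (0*(2 + x))/2 = -3 + (½)*0 = -3 + 0 = -3)
c(-3) + M(U)*4 = 2 - 3*4 = 2 - 12 = -10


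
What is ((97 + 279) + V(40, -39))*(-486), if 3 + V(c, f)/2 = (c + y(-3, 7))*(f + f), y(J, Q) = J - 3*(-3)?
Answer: 3307716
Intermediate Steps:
y(J, Q) = 9 + J (y(J, Q) = J + 9 = 9 + J)
V(c, f) = -6 + 4*f*(6 + c) (V(c, f) = -6 + 2*((c + (9 - 3))*(f + f)) = -6 + 2*((c + 6)*(2*f)) = -6 + 2*((6 + c)*(2*f)) = -6 + 2*(2*f*(6 + c)) = -6 + 4*f*(6 + c))
((97 + 279) + V(40, -39))*(-486) = ((97 + 279) + (-6 + 24*(-39) + 4*40*(-39)))*(-486) = (376 + (-6 - 936 - 6240))*(-486) = (376 - 7182)*(-486) = -6806*(-486) = 3307716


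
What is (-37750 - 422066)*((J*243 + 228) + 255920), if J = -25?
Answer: -114987566568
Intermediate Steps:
(-37750 - 422066)*((J*243 + 228) + 255920) = (-37750 - 422066)*((-25*243 + 228) + 255920) = -459816*((-6075 + 228) + 255920) = -459816*(-5847 + 255920) = -459816*250073 = -114987566568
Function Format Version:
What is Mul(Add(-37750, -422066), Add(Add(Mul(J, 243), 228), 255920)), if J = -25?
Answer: -114987566568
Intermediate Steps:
Mul(Add(-37750, -422066), Add(Add(Mul(J, 243), 228), 255920)) = Mul(Add(-37750, -422066), Add(Add(Mul(-25, 243), 228), 255920)) = Mul(-459816, Add(Add(-6075, 228), 255920)) = Mul(-459816, Add(-5847, 255920)) = Mul(-459816, 250073) = -114987566568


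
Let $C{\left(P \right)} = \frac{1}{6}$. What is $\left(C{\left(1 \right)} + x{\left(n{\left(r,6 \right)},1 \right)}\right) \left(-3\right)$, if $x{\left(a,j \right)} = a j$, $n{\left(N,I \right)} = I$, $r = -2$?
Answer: $- \frac{37}{2} \approx -18.5$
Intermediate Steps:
$C{\left(P \right)} = \frac{1}{6}$
$\left(C{\left(1 \right)} + x{\left(n{\left(r,6 \right)},1 \right)}\right) \left(-3\right) = \left(\frac{1}{6} + 6 \cdot 1\right) \left(-3\right) = \left(\frac{1}{6} + 6\right) \left(-3\right) = \frac{37}{6} \left(-3\right) = - \frac{37}{2}$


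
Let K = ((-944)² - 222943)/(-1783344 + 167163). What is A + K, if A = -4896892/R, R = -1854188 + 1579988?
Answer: 644253774071/36929735850 ≈ 17.445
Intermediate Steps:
K = -222731/538727 (K = (891136 - 222943)/(-1616181) = 668193*(-1/1616181) = -222731/538727 ≈ -0.41344)
R = -274200
A = 1224223/68550 (A = -4896892/(-274200) = -4896892*(-1/274200) = 1224223/68550 ≈ 17.859)
A + K = 1224223/68550 - 222731/538727 = 644253774071/36929735850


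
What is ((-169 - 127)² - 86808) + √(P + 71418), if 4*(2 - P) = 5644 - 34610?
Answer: 808 + 229*√6/2 ≈ 1088.5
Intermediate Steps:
P = 14487/2 (P = 2 - (5644 - 34610)/4 = 2 - ¼*(-28966) = 2 + 14483/2 = 14487/2 ≈ 7243.5)
((-169 - 127)² - 86808) + √(P + 71418) = ((-169 - 127)² - 86808) + √(14487/2 + 71418) = ((-296)² - 86808) + √(157323/2) = (87616 - 86808) + 229*√6/2 = 808 + 229*√6/2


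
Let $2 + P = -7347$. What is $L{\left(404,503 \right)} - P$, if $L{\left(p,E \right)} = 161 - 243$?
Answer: $7267$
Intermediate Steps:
$L{\left(p,E \right)} = -82$
$P = -7349$ ($P = -2 - 7347 = -7349$)
$L{\left(404,503 \right)} - P = -82 - -7349 = -82 + 7349 = 7267$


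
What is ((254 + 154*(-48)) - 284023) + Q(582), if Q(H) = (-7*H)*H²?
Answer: -1380252737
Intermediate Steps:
Q(H) = -7*H³
((254 + 154*(-48)) - 284023) + Q(582) = ((254 + 154*(-48)) - 284023) - 7*582³ = ((254 - 7392) - 284023) - 7*197137368 = (-7138 - 284023) - 1379961576 = -291161 - 1379961576 = -1380252737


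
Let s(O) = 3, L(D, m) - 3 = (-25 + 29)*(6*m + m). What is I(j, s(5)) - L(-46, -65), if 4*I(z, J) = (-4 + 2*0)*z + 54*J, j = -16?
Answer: 3747/2 ≈ 1873.5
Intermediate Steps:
L(D, m) = 3 + 28*m (L(D, m) = 3 + (-25 + 29)*(6*m + m) = 3 + 4*(7*m) = 3 + 28*m)
I(z, J) = -z + 27*J/2 (I(z, J) = ((-4 + 2*0)*z + 54*J)/4 = ((-4 + 0)*z + 54*J)/4 = (-4*z + 54*J)/4 = -z + 27*J/2)
I(j, s(5)) - L(-46, -65) = (-1*(-16) + (27/2)*3) - (3 + 28*(-65)) = (16 + 81/2) - (3 - 1820) = 113/2 - 1*(-1817) = 113/2 + 1817 = 3747/2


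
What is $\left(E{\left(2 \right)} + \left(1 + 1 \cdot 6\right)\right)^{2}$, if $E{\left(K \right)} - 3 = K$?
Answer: $144$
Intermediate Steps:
$E{\left(K \right)} = 3 + K$
$\left(E{\left(2 \right)} + \left(1 + 1 \cdot 6\right)\right)^{2} = \left(\left(3 + 2\right) + \left(1 + 1 \cdot 6\right)\right)^{2} = \left(5 + \left(1 + 6\right)\right)^{2} = \left(5 + 7\right)^{2} = 12^{2} = 144$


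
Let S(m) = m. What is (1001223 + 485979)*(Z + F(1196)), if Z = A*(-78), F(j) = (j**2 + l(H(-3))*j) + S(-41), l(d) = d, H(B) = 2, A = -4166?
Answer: 2614077263430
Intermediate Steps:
F(j) = -41 + j**2 + 2*j (F(j) = (j**2 + 2*j) - 41 = -41 + j**2 + 2*j)
Z = 324948 (Z = -4166*(-78) = 324948)
(1001223 + 485979)*(Z + F(1196)) = (1001223 + 485979)*(324948 + (-41 + 1196**2 + 2*1196)) = 1487202*(324948 + (-41 + 1430416 + 2392)) = 1487202*(324948 + 1432767) = 1487202*1757715 = 2614077263430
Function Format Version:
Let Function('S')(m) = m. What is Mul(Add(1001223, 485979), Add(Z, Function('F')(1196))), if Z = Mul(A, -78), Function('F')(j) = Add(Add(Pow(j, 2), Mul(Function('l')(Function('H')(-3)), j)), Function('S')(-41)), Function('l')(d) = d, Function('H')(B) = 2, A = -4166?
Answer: 2614077263430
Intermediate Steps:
Function('F')(j) = Add(-41, Pow(j, 2), Mul(2, j)) (Function('F')(j) = Add(Add(Pow(j, 2), Mul(2, j)), -41) = Add(-41, Pow(j, 2), Mul(2, j)))
Z = 324948 (Z = Mul(-4166, -78) = 324948)
Mul(Add(1001223, 485979), Add(Z, Function('F')(1196))) = Mul(Add(1001223, 485979), Add(324948, Add(-41, Pow(1196, 2), Mul(2, 1196)))) = Mul(1487202, Add(324948, Add(-41, 1430416, 2392))) = Mul(1487202, Add(324948, 1432767)) = Mul(1487202, 1757715) = 2614077263430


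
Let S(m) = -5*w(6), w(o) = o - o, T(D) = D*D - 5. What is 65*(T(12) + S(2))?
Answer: 9035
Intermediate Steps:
T(D) = -5 + D² (T(D) = D² - 5 = -5 + D²)
w(o) = 0
S(m) = 0 (S(m) = -5*0 = 0)
65*(T(12) + S(2)) = 65*((-5 + 12²) + 0) = 65*((-5 + 144) + 0) = 65*(139 + 0) = 65*139 = 9035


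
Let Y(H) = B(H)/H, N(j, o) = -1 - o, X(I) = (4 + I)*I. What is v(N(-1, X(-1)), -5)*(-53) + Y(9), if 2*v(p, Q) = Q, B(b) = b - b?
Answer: 265/2 ≈ 132.50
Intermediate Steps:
B(b) = 0
X(I) = I*(4 + I)
v(p, Q) = Q/2
Y(H) = 0 (Y(H) = 0/H = 0)
v(N(-1, X(-1)), -5)*(-53) + Y(9) = ((1/2)*(-5))*(-53) + 0 = -5/2*(-53) + 0 = 265/2 + 0 = 265/2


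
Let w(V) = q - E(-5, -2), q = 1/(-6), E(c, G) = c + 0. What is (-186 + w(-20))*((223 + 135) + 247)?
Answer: -657635/6 ≈ -1.0961e+5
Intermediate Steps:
E(c, G) = c
q = -1/6 ≈ -0.16667
w(V) = 29/6 (w(V) = -1/6 - 1*(-5) = -1/6 + 5 = 29/6)
(-186 + w(-20))*((223 + 135) + 247) = (-186 + 29/6)*((223 + 135) + 247) = -1087*(358 + 247)/6 = -1087/6*605 = -657635/6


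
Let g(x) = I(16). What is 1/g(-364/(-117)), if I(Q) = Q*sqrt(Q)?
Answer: 1/64 ≈ 0.015625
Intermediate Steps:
I(Q) = Q**(3/2)
g(x) = 64 (g(x) = 16**(3/2) = 64)
1/g(-364/(-117)) = 1/64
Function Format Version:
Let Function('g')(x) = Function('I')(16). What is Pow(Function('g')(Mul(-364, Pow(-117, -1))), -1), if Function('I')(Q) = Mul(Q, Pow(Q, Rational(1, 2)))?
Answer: Rational(1, 64) ≈ 0.015625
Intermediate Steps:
Function('I')(Q) = Pow(Q, Rational(3, 2))
Function('g')(x) = 64 (Function('g')(x) = Pow(16, Rational(3, 2)) = 64)
Pow(Function('g')(Mul(-364, Pow(-117, -1))), -1) = Pow(64, -1) = Rational(1, 64)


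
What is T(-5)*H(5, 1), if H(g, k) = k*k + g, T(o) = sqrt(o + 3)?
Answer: 6*I*sqrt(2) ≈ 8.4853*I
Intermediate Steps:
T(o) = sqrt(3 + o)
H(g, k) = g + k**2 (H(g, k) = k**2 + g = g + k**2)
T(-5)*H(5, 1) = sqrt(3 - 5)*(5 + 1**2) = sqrt(-2)*(5 + 1) = (I*sqrt(2))*6 = 6*I*sqrt(2)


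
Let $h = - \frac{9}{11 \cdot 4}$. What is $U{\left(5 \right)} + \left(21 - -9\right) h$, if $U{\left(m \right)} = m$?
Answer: $- \frac{25}{22} \approx -1.1364$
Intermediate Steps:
$h = - \frac{9}{44} \approx -0.20455$
$U{\left(5 \right)} + \left(21 - -9\right) h = 5 + \left(21 - -9\right) \left(- \frac{9}{44}\right) = 5 + \left(21 + 9\right) \left(- \frac{9}{44}\right) = 5 + 30 \left(- \frac{9}{44}\right) = 5 - \frac{135}{22} = - \frac{25}{22}$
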